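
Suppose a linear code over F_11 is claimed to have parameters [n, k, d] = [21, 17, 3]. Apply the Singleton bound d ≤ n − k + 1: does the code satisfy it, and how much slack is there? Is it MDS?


Singleton RHS = n − k + 1 = 5, slack = 2, bound satisfied, not MDS.

Singleton bound: d ≤ n − k + 1.
Here n = 21, k = 17, so n − k + 1 = 5.
Given d = 3, check d ≤ 5: YES.
Slack = (n − k + 1) − d = 2.
The code is NOT MDS (slack = 2 > 0).
Description: the claimed parameters are [21, 17, 3]_11; such a code would be non-MDS.


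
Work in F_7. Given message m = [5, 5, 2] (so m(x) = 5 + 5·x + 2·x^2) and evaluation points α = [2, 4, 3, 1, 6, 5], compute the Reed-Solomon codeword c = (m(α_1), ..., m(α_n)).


c = [2, 1, 3, 5, 2, 3]

Message polynomial: m(x) = 5 + 5·x + 2·x^2 (mod 7).
For each evaluation point α_i, compute m(α_i) mod 7:
  α_1 = 2: Horner steps 2 → 2 → 2, so m(2) = 2.
  α_2 = 4: Horner steps 2 → 6 → 1, so m(4) = 1.
  α_3 = 3: Horner steps 2 → 4 → 3, so m(3) = 3.
  α_4 = 1: Horner steps 2 → 0 → 5, so m(1) = 5.
  α_5 = 6: Horner steps 2 → 3 → 2, so m(6) = 2.
  α_6 = 5: Horner steps 2 → 1 → 3, so m(5) = 3.
Codeword c = [2, 1, 3, 5, 2, 3] ∈ F_7^6.


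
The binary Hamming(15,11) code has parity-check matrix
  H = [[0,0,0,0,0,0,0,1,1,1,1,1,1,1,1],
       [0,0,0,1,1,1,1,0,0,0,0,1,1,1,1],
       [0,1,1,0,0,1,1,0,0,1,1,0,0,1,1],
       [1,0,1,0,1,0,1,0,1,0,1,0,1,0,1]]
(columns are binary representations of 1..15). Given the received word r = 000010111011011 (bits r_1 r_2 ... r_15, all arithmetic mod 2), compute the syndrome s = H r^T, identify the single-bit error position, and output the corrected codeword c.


s = (0, 1, 0, 1)^T, error position = 5, corrected codeword c = 000000111011011

Compute s = H r^T mod 2 one row at a time:
  s_1 = 1 + 1 + 0 + 1 + 1 + 0 + 1 + 1 = 6 ≡ 0 (mod 2).
  s_2 = 0 + 1 + 0 + 1 + 1 + 0 + 1 + 1 = 5 ≡ 1 (mod 2).
  s_3 = 0 + 0 + 0 + 1 + 0 + 1 + 1 + 1 = 4 ≡ 0 (mod 2).
  s_4 = 0 + 0 + 1 + 1 + 1 + 1 + 0 + 1 = 5 ≡ 1 (mod 2).
s = (0, 1, 0, 1)^T — this equals column 5 of H (binary 0101), so error is at position 5.
Correct: flip bit 5 of r = 000010111011011 to get c = 000000111011011.


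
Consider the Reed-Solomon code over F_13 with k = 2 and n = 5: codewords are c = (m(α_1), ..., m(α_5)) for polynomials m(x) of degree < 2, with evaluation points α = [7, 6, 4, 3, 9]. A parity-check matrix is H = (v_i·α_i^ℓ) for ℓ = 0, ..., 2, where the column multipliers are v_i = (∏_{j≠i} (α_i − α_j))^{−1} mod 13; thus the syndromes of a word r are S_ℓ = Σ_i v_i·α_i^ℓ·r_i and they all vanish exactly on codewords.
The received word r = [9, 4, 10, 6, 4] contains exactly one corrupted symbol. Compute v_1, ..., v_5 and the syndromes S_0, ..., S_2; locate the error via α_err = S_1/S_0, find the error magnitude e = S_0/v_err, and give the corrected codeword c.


S = (5, 4, 11), error at position 2, error magnitude e = 12, c = [9, 5, 10, 6, 4].

Step 1: column multipliers v_i = (∏_{j≠i}(α_i − α_j))^{−1} mod 13.
  i = 1 (α = 7): (7−6)(7−4)(7−3)(7−9) = 1·3·4·(−2) = −24 ≡ 2, so v_1 = 2^{−1} = 7 (mod 13).
  i = 2 (α = 6): (6−7)(6−4)(6−3)(6−9) = (−1)·2·3·(−3) = 18 ≡ 5, so v_2 = 5^{−1} = 8 (mod 13).
  i = 3 (α = 4): (4−7)(4−6)(4−3)(4−9) = (−3)·(−2)·1·(−5) = −30 ≡ 9, so v_3 = 9^{−1} = 3 (mod 13).
  i = 4 (α = 3): (3−7)(3−6)(3−4)(3−9) = (−4)·(−3)·(−1)·(−6) = 72 ≡ 7, so v_4 = 7^{−1} = 2 (mod 13).
  i = 5 (α = 9): (9−7)(9−6)(9−4)(9−3) = 2·3·5·6 = 180 ≡ 11, so v_5 = 11^{−1} = 6 (mod 13).
  v = [7, 8, 3, 2, 6].
Step 2: syndromes of r = [9, 4, 10, 6, 4] (all sums mod 13).
  S_0 = Σ v_i r_i = 7·9 + 8·4 + 3·10 + 2·6 + 6·4 = 161 ≡ 5.
  S_1 = Σ v_i α_i r_i = 7·7·9 + 8·6·4 + 3·4·10 + 2·3·6 + 6·9·4 = 1005 ≡ 4.
  α_i^2 mod 13 = [10, 10, 3, 9, 3].
  S_2 = Σ v_i α_i^2 r_i = 7·10·9 + 8·10·4 + 3·3·10 + 2·9·6 + 6·3·4 = 1220 ≡ 11.
  S = (5, 4, 11) ≠ 0, so r is not a codeword (an error is present).
Step 3: locate the error. For a single error e at position i, S_ℓ = v_i·e·α_i^ℓ, so α_err = S_1/S_0.
  S_0^{−1} = 5^{−1} = 8 (mod 13), so α_err = 4·8 = 32 ≡ 6 = α_2. Error position i = 2.
  Consistency check: S_2/S_1 = 11·10 = 110 ≡ 6 = α_err ✓ (single-error assumption holds).
Step 4: error magnitude e = S_0/v_2 = S_0·∏_{j≠2}(α_2 − α_j) = 5·5 = 25 ≡ 12 (mod 13).
Step 5: correct position 2: c_2 = r_2 − e = 4 − 12 ≡ 5 (mod 13). Hence c = [9, 5, 10, 6, 4].
  Check: interpolating c through the α_i gives m(x) = 7 + 4·x (degree < 2) with m(α_i) = c_i for every i, so c is indeed a codeword.


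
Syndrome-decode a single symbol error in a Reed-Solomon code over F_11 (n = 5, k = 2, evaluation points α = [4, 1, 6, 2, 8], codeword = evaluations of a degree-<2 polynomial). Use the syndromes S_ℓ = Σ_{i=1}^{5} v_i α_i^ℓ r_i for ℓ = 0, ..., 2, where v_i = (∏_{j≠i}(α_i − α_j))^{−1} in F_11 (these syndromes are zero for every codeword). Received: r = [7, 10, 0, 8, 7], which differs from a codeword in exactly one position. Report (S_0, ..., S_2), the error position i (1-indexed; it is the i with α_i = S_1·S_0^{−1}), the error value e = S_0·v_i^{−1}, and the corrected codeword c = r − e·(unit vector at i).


S = (9, 3, 1), error at position 1, error magnitude e = 3, c = [4, 10, 0, 8, 7].

Step 1: column multipliers v_i = (∏_{j≠i}(α_i − α_j))^{−1} mod 11.
  i = 1 (α = 4): (4−1)(4−6)(4−2)(4−8) = 3·(−2)·2·(−4) = 48 ≡ 4, so v_1 = 4^{−1} = 3 (mod 11).
  i = 2 (α = 1): (1−4)(1−6)(1−2)(1−8) = (−3)·(−5)·(−1)·(−7) = 105 ≡ 6, so v_2 = 6^{−1} = 2 (mod 11).
  i = 3 (α = 6): (6−4)(6−1)(6−2)(6−8) = 2·5·4·(−2) = −80 ≡ 8, so v_3 = 8^{−1} = 7 (mod 11).
  i = 4 (α = 2): (2−4)(2−1)(2−6)(2−8) = (−2)·1·(−4)·(−6) = −48 ≡ 7, so v_4 = 7^{−1} = 8 (mod 11).
  i = 5 (α = 8): (8−4)(8−1)(8−6)(8−2) = 4·7·2·6 = 336 ≡ 6, so v_5 = 6^{−1} = 2 (mod 11).
  v = [3, 2, 7, 8, 2].
Step 2: syndromes of r = [7, 10, 0, 8, 7] (all sums mod 11).
  S_0 = Σ v_i r_i = 3·7 + 2·10 + 7·0 + 8·8 + 2·7 = 119 ≡ 9.
  S_1 = Σ v_i α_i r_i = 3·4·7 + 2·1·10 + 7·6·0 + 8·2·8 + 2·8·7 = 344 ≡ 3.
  α_i^2 mod 11 = [5, 1, 3, 4, 9].
  S_2 = Σ v_i α_i^2 r_i = 3·5·7 + 2·1·10 + 7·3·0 + 8·4·8 + 2·9·7 = 507 ≡ 1.
  S = (9, 3, 1) ≠ 0, so r is not a codeword (an error is present).
Step 3: locate the error. For a single error e at position i, S_ℓ = v_i·e·α_i^ℓ, so α_err = S_1/S_0.
  S_0^{−1} = 9^{−1} = 5 (mod 11), so α_err = 3·5 = 15 ≡ 4 = α_1. Error position i = 1.
  Consistency check: S_2/S_1 = 1·4 = 4 ≡ 4 = α_err ✓ (single-error assumption holds).
Step 4: error magnitude e = S_0/v_1 = S_0·∏_{j≠1}(α_1 − α_j) = 9·4 = 36 ≡ 3 (mod 11).
Step 5: correct position 1: c_1 = r_1 − e = 7 − 3 ≡ 4 (mod 11). Hence c = [4, 10, 0, 8, 7].
  Check: interpolating c through the α_i gives m(x) = 1 + 9·x (degree < 2) with m(α_i) = c_i for every i, so c is indeed a codeword.


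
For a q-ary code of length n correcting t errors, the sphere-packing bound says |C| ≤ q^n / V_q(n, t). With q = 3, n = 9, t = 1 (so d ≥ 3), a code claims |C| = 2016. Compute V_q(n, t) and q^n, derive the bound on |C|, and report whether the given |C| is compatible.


V_q(n, t) = 19, q^n = 19683, Hamming bound = 1035, |C| = 2016 > bound (violated).

Step 1: Compute V_q(n, t) = Σ_{j=0}^1 C(n, j) (q−1)^j.
  j = 0: C(9,0)·(2)^0 = 1·1 = 1.
  j = 1: C(9,1)·(2)^1 = 9·2 = 18.
  V_q(n, t) = 1 + 18 = 19.
Step 2: q^n = 3^9 = 19683.
Step 3: Hamming bound ⌊q^n / V_q(n,t)⌋ = ⌊19683/19⌋ = 1035.
Step 4: Compare |C| = 2016 to 1035: violated.
The claimed |C| lies above the Hamming bound, so no 3-ary code of length 9 with d ≥ 3 can have 2016 codewords.


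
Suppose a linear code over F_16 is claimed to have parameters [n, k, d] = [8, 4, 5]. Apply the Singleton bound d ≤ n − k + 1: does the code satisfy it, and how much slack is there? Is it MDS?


Singleton RHS = n − k + 1 = 5, slack = 0, bound satisfied, MDS.

Singleton bound: d ≤ n − k + 1.
Here n = 8, k = 4, so n − k + 1 = 5.
Given d = 5, check d ≤ 5: YES.
Slack = (n − k + 1) − d = 0.
The code is MDS (slack = 0).
Description: the claimed parameters are [8, 4, 5]_16; such a code would be MDS (meets Singleton bound).


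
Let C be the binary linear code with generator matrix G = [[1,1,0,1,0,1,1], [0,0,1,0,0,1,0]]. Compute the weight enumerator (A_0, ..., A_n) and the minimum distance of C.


Weight distribution: A_0 = 1, A_2 = 1, A_5 = 2. Minimum distance d = 2.

Enumerate all 2^2 = 4 messages m ∈ F_2^2.
For each, compute codeword c = mG in F_2^7, then tally its weight.
  m = 00 → c = 0000000, weight = 0.
  m = 10 → c = 1101011, weight = 5.
  m = 01 → c = 0010010, weight = 2.
  m = 11 → c = 1111001, weight = 5.
Tally weights:
  weight 0: 1 codewords.
  weight 2: 1 codewords.
  weight 5: 2 codewords.
Minimum distance d = smallest w > 0 with A_w > 0 = 2.
Sanity: Σ A_w = 4 = 2^2 = 4 ✓.


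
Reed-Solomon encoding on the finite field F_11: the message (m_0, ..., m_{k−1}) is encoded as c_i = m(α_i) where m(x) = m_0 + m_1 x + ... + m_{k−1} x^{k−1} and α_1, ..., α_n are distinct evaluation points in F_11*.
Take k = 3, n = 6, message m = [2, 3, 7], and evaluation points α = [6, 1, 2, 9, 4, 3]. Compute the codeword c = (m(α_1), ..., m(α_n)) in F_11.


c = [8, 1, 3, 2, 5, 8]

Message polynomial: m(x) = 2 + 3·x + 7·x^2 (mod 11).
For each evaluation point α_i, compute m(α_i) mod 11:
  α_1 = 6: Horner steps 7 → 1 → 8, so m(6) = 8.
  α_2 = 1: Horner steps 7 → 10 → 1, so m(1) = 1.
  α_3 = 2: Horner steps 7 → 6 → 3, so m(2) = 3.
  α_4 = 9: Horner steps 7 → 0 → 2, so m(9) = 2.
  α_5 = 4: Horner steps 7 → 9 → 5, so m(4) = 5.
  α_6 = 3: Horner steps 7 → 2 → 8, so m(3) = 8.
Codeword c = [8, 1, 3, 2, 5, 8] ∈ F_11^6.


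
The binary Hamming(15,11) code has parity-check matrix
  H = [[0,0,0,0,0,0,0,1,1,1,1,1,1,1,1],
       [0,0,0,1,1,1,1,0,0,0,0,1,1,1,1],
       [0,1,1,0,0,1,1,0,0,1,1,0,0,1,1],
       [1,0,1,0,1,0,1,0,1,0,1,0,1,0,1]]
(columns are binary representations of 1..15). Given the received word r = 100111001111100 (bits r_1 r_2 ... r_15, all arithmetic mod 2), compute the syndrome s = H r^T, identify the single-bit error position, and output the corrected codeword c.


s = (1, 1, 1, 1)^T, error position = 15, corrected codeword c = 100111001111101

Compute s = H r^T mod 2 one row at a time:
  s_1 = 0 + 1 + 1 + 1 + 1 + 1 + 0 + 0 = 5 ≡ 1 (mod 2).
  s_2 = 1 + 1 + 1 + 0 + 1 + 1 + 0 + 0 = 5 ≡ 1 (mod 2).
  s_3 = 0 + 0 + 1 + 0 + 1 + 1 + 0 + 0 = 3 ≡ 1 (mod 2).
  s_4 = 1 + 0 + 1 + 0 + 1 + 1 + 1 + 0 = 5 ≡ 1 (mod 2).
s = (1, 1, 1, 1)^T — this equals column 15 of H (binary 1111), so error is at position 15.
Correct: flip bit 15 of r = 100111001111100 to get c = 100111001111101.


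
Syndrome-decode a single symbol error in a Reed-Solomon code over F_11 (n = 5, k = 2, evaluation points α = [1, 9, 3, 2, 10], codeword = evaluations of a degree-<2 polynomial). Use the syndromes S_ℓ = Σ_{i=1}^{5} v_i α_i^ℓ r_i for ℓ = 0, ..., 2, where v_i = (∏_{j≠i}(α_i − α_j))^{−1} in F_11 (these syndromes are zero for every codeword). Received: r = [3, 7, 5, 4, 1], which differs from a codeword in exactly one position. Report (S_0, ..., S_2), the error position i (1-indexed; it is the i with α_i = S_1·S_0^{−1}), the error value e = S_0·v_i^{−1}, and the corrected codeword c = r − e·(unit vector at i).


S = (8, 6, 10), error at position 2, error magnitude e = 7, c = [3, 0, 5, 4, 1].

Step 1: column multipliers v_i = (∏_{j≠i}(α_i − α_j))^{−1} mod 11.
  i = 1 (α = 1): (1−9)(1−3)(1−2)(1−10) = (−8)·(−2)·(−1)·(−9) = 144 ≡ 1, so v_1 = 1^{−1} = 1 (mod 11).
  i = 2 (α = 9): (9−1)(9−3)(9−2)(9−10) = 8·6·7·(−1) = −336 ≡ 5, so v_2 = 5^{−1} = 9 (mod 11).
  i = 3 (α = 3): (3−1)(3−9)(3−2)(3−10) = 2·(−6)·1·(−7) = 84 ≡ 7, so v_3 = 7^{−1} = 8 (mod 11).
  i = 4 (α = 2): (2−1)(2−9)(2−3)(2−10) = 1·(−7)·(−1)·(−8) = −56 ≡ 10, so v_4 = 10^{−1} = 10 (mod 11).
  i = 5 (α = 10): (10−1)(10−9)(10−3)(10−2) = 9·1·7·8 = 504 ≡ 9, so v_5 = 9^{−1} = 5 (mod 11).
  v = [1, 9, 8, 10, 5].
Step 2: syndromes of r = [3, 7, 5, 4, 1] (all sums mod 11).
  S_0 = Σ v_i r_i = 1·3 + 9·7 + 8·5 + 10·4 + 5·1 = 151 ≡ 8.
  S_1 = Σ v_i α_i r_i = 1·1·3 + 9·9·7 + 8·3·5 + 10·2·4 + 5·10·1 = 820 ≡ 6.
  α_i^2 mod 11 = [1, 4, 9, 4, 1].
  S_2 = Σ v_i α_i^2 r_i = 1·1·3 + 9·4·7 + 8·9·5 + 10·4·4 + 5·1·1 = 780 ≡ 10.
  S = (8, 6, 10) ≠ 0, so r is not a codeword (an error is present).
Step 3: locate the error. For a single error e at position i, S_ℓ = v_i·e·α_i^ℓ, so α_err = S_1/S_0.
  S_0^{−1} = 8^{−1} = 7 (mod 11), so α_err = 6·7 = 42 ≡ 9 = α_2. Error position i = 2.
  Consistency check: S_2/S_1 = 10·2 = 20 ≡ 9 = α_err ✓ (single-error assumption holds).
Step 4: error magnitude e = S_0/v_2 = S_0·∏_{j≠2}(α_2 − α_j) = 8·5 = 40 ≡ 7 (mod 11).
Step 5: correct position 2: c_2 = r_2 − e = 7 − 7 ≡ 0 (mod 11). Hence c = [3, 0, 5, 4, 1].
  Check: interpolating c through the α_i gives m(x) = 2 + 1·x (degree < 2) with m(α_i) = c_i for every i, so c is indeed a codeword.


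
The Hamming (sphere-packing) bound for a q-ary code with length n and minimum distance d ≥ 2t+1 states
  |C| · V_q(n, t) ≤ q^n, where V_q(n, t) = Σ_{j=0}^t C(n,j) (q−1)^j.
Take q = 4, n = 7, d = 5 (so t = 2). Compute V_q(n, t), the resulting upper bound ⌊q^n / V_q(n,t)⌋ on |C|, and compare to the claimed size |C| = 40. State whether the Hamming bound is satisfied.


V_q(n, t) = 211, q^n = 16384, Hamming bound = 77, |C| = 40 ≤ bound (satisfied).

Step 1: Compute V_q(n, t) = Σ_{j=0}^2 C(n, j) (q−1)^j.
  j = 0: C(7,0)·(3)^0 = 1·1 = 1.
  j = 1: C(7,1)·(3)^1 = 7·3 = 21.
  j = 2: C(7,2)·(3)^2 = 21·9 = 189.
  V_q(n, t) = 1 + 21 + 189 = 211.
Step 2: q^n = 4^7 = 16384.
Step 3: Hamming bound ⌊q^n / V_q(n,t)⌋ = ⌊16384/211⌋ = 77.
Step 4: Compare |C| = 40 to 77: satisfied.
The claimed |C| lies below the Hamming bound.


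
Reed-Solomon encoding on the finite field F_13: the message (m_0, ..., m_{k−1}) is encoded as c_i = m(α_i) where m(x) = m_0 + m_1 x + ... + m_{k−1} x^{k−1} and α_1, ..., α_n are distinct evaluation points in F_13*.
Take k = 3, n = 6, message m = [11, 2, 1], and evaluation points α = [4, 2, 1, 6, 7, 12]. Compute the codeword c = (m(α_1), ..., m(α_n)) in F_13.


c = [9, 6, 1, 7, 9, 10]

Message polynomial: m(x) = 11 + 2·x + 1·x^2 (mod 13).
For each evaluation point α_i, compute m(α_i) mod 13:
  α_1 = 4: Horner steps 1 → 6 → 9, so m(4) = 9.
  α_2 = 2: Horner steps 1 → 4 → 6, so m(2) = 6.
  α_3 = 1: Horner steps 1 → 3 → 1, so m(1) = 1.
  α_4 = 6: Horner steps 1 → 8 → 7, so m(6) = 7.
  α_5 = 7: Horner steps 1 → 9 → 9, so m(7) = 9.
  α_6 = 12: Horner steps 1 → 1 → 10, so m(12) = 10.
Codeword c = [9, 6, 1, 7, 9, 10] ∈ F_13^6.


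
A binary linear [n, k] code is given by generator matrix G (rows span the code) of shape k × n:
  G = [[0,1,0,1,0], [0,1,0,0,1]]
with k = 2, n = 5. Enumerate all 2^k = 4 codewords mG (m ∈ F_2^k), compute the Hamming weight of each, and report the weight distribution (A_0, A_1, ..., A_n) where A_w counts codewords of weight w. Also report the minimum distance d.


Weight distribution: A_0 = 1, A_2 = 3. Minimum distance d = 2.

Enumerate all 2^2 = 4 messages m ∈ F_2^2.
For each, compute codeword c = mG in F_2^5, then tally its weight.
  m = 00 → c = 00000, weight = 0.
  m = 10 → c = 01010, weight = 2.
  m = 01 → c = 01001, weight = 2.
  m = 11 → c = 00011, weight = 2.
Tally weights:
  weight 0: 1 codewords.
  weight 2: 3 codewords.
Minimum distance d = smallest w > 0 with A_w > 0 = 2.
Sanity: Σ A_w = 4 = 2^2 = 4 ✓.


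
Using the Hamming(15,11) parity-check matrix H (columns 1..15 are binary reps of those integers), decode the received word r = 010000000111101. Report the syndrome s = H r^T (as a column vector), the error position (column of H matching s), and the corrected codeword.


s = (1, 1, 0, 1)^T, error position = 13, corrected codeword c = 010000000111001

Compute s = H r^T mod 2 one row at a time:
  s_1 = 0 + 0 + 1 + 1 + 1 + 1 + 0 + 1 = 5 ≡ 1 (mod 2).
  s_2 = 0 + 0 + 0 + 0 + 1 + 1 + 0 + 1 = 3 ≡ 1 (mod 2).
  s_3 = 1 + 0 + 0 + 0 + 1 + 1 + 0 + 1 = 4 ≡ 0 (mod 2).
  s_4 = 0 + 0 + 0 + 0 + 0 + 1 + 1 + 1 = 3 ≡ 1 (mod 2).
s = (1, 1, 0, 1)^T — this equals column 13 of H (binary 1101), so error is at position 13.
Correct: flip bit 13 of r = 010000000111101 to get c = 010000000111001.


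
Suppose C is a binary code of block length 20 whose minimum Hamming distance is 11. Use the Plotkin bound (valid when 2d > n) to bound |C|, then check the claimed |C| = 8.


Plotkin bound M ≤ 10; given |C| = 8 ≤ bound (satisfied).

Check applicability: 2d = 22, n = 20.
2d − n = 2 > 0, so Plotkin applies.
Compute d/(2d−n) = 11/2 ≈ 5.5000.
⌊d/(2d−n)⌋ = 5.
Plotkin bound: M ≤ 2·5 = 10.
Given |C| = 8, check: satisfied.
This |C| is below the Plotkin bound.


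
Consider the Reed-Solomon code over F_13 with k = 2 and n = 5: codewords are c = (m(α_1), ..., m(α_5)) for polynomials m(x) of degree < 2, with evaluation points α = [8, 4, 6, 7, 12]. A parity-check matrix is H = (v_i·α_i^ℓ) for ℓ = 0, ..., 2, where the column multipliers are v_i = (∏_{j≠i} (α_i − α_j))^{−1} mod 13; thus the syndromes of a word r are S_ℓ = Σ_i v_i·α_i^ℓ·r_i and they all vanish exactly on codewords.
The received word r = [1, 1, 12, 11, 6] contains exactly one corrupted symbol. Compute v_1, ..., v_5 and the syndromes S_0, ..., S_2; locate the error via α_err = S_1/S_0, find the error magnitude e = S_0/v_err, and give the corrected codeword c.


S = (8, 12, 5), error at position 1, error magnitude e = 4, c = [10, 1, 12, 11, 6].

Step 1: column multipliers v_i = (∏_{j≠i}(α_i − α_j))^{−1} mod 13.
  i = 1 (α = 8): (8−4)(8−6)(8−7)(8−12) = 4·2·1·(−4) = −32 ≡ 7, so v_1 = 7^{−1} = 2 (mod 13).
  i = 2 (α = 4): (4−8)(4−6)(4−7)(4−12) = (−4)·(−2)·(−3)·(−8) = 192 ≡ 10, so v_2 = 10^{−1} = 4 (mod 13).
  i = 3 (α = 6): (6−8)(6−4)(6−7)(6−12) = (−2)·2·(−1)·(−6) = −24 ≡ 2, so v_3 = 2^{−1} = 7 (mod 13).
  i = 4 (α = 7): (7−8)(7−4)(7−6)(7−12) = (−1)·3·1·(−5) = 15 ≡ 2, so v_4 = 2^{−1} = 7 (mod 13).
  i = 5 (α = 12): (12−8)(12−4)(12−6)(12−7) = 4·8·6·5 = 960 ≡ 11, so v_5 = 11^{−1} = 6 (mod 13).
  v = [2, 4, 7, 7, 6].
Step 2: syndromes of r = [1, 1, 12, 11, 6] (all sums mod 13).
  S_0 = Σ v_i r_i = 2·1 + 4·1 + 7·12 + 7·11 + 6·6 = 203 ≡ 8.
  S_1 = Σ v_i α_i r_i = 2·8·1 + 4·4·1 + 7·6·12 + 7·7·11 + 6·12·6 = 1507 ≡ 12.
  α_i^2 mod 13 = [12, 3, 10, 10, 1].
  S_2 = Σ v_i α_i^2 r_i = 2·12·1 + 4·3·1 + 7·10·12 + 7·10·11 + 6·1·6 = 1682 ≡ 5.
  S = (8, 12, 5) ≠ 0, so r is not a codeword (an error is present).
Step 3: locate the error. For a single error e at position i, S_ℓ = v_i·e·α_i^ℓ, so α_err = S_1/S_0.
  S_0^{−1} = 8^{−1} = 5 (mod 13), so α_err = 12·5 = 60 ≡ 8 = α_1. Error position i = 1.
  Consistency check: S_2/S_1 = 5·12 = 60 ≡ 8 = α_err ✓ (single-error assumption holds).
Step 4: error magnitude e = S_0/v_1 = S_0·∏_{j≠1}(α_1 − α_j) = 8·7 = 56 ≡ 4 (mod 13).
Step 5: correct position 1: c_1 = r_1 − e = 1 − 4 ≡ 10 (mod 13). Hence c = [10, 1, 12, 11, 6].
  Check: interpolating c through the α_i gives m(x) = 5 + 12·x (degree < 2) with m(α_i) = c_i for every i, so c is indeed a codeword.


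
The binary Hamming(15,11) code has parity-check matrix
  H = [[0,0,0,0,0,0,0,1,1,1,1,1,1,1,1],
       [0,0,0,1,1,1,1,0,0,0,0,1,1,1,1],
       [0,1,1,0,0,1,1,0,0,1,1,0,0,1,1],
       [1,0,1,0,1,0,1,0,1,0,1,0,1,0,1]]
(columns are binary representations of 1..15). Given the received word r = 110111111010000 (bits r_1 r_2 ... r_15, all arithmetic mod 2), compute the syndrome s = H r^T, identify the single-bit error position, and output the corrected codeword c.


s = (1, 0, 0, 1)^T, error position = 9, corrected codeword c = 110111110010000

Compute s = H r^T mod 2 one row at a time:
  s_1 = 1 + 1 + 0 + 1 + 0 + 0 + 0 + 0 = 3 ≡ 1 (mod 2).
  s_2 = 1 + 1 + 1 + 1 + 0 + 0 + 0 + 0 = 4 ≡ 0 (mod 2).
  s_3 = 1 + 0 + 1 + 1 + 0 + 1 + 0 + 0 = 4 ≡ 0 (mod 2).
  s_4 = 1 + 0 + 1 + 1 + 1 + 1 + 0 + 0 = 5 ≡ 1 (mod 2).
s = (1, 0, 0, 1)^T — this equals column 9 of H (binary 1001), so error is at position 9.
Correct: flip bit 9 of r = 110111111010000 to get c = 110111110010000.


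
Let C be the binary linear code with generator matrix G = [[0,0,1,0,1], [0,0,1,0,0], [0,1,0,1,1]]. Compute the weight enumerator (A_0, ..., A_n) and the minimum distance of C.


Weight distribution: A_0 = 1, A_1 = 2, A_2 = 2, A_3 = 2, A_4 = 1. Minimum distance d = 1.

Enumerate all 2^3 = 8 messages m ∈ F_2^3.
For each, compute codeword c = mG in F_2^5, then tally its weight.
  m = 000 → c = 00000, weight = 0.
  m = 100 → c = 00101, weight = 2.
  m = 010 → c = 00100, weight = 1.
  m = 110 → c = 00001, weight = 1.
  m = 001 → c = 01011, weight = 3.
  m = 101 → c = 01110, weight = 3.
  m = 011 → c = 01111, weight = 4.
  m = 111 → c = 01010, weight = 2.
Tally weights:
  weight 0: 1 codewords.
  weight 1: 2 codewords.
  weight 2: 2 codewords.
  weight 3: 2 codewords.
  weight 4: 1 codewords.
Minimum distance d = smallest w > 0 with A_w > 0 = 1.
Sanity: Σ A_w = 8 = 2^3 = 8 ✓.


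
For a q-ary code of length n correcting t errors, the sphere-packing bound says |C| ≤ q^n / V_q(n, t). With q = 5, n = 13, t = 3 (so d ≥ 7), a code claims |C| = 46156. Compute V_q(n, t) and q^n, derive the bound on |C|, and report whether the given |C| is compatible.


V_q(n, t) = 19605, q^n = 1220703125, Hamming bound = 62264, |C| = 46156 ≤ bound (satisfied).

Step 1: Compute V_q(n, t) = Σ_{j=0}^3 C(n, j) (q−1)^j.
  j = 0: C(13,0)·(4)^0 = 1·1 = 1.
  j = 1: C(13,1)·(4)^1 = 13·4 = 52.
  j = 2: C(13,2)·(4)^2 = 78·16 = 1248.
  j = 3: C(13,3)·(4)^3 = 286·64 = 18304.
  V_q(n, t) = 1 + 52 + 1248 + 18304 = 19605.
Step 2: q^n = 5^13 = 1220703125.
Step 3: Hamming bound ⌊q^n / V_q(n,t)⌋ = ⌊1220703125/19605⌋ = 62264.
Step 4: Compare |C| = 46156 to 62264: satisfied.
The claimed |C| lies below the Hamming bound.


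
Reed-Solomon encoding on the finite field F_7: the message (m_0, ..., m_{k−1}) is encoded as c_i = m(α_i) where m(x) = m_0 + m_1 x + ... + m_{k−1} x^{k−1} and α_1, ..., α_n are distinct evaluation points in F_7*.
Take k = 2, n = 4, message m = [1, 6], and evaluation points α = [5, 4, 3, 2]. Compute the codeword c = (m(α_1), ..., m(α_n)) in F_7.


c = [3, 4, 5, 6]

Message polynomial: m(x) = 1 + 6·x (mod 7).
For each evaluation point α_i, compute m(α_i) mod 7:
  α_1 = 5: Horner steps 6 → 3, so m(5) = 3.
  α_2 = 4: Horner steps 6 → 4, so m(4) = 4.
  α_3 = 3: Horner steps 6 → 5, so m(3) = 5.
  α_4 = 2: Horner steps 6 → 6, so m(2) = 6.
Codeword c = [3, 4, 5, 6] ∈ F_7^4.


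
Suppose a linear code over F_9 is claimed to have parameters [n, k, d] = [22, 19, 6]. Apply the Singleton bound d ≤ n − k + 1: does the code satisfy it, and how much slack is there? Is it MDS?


Singleton RHS = n − k + 1 = 4, slack = -2, bound violated (no such code; not MDS).

Singleton bound: d ≤ n − k + 1.
Here n = 22, k = 19, so n − k + 1 = 4.
Given d = 6, check d ≤ 4: NO.
Slack = (n − k + 1) − d = -2.
The slack is negative: d = 6 exceeds n − k + 1 = 4 by 2, so the Singleton bound is violated and no linear [22, 19, 6]_9 code can exist. In particular it is not MDS (MDS requires d = n − k + 1 exactly).
Description: the claimed parameters are [22, 19, 6]_9; such a code would be impossible (violates the Singleton bound).


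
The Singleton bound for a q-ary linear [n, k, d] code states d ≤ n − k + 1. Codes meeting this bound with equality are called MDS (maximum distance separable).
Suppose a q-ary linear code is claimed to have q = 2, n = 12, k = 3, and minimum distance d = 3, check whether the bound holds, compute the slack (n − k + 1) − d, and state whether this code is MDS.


Singleton RHS = n − k + 1 = 10, slack = 7, bound satisfied, not MDS.

Singleton bound: d ≤ n − k + 1.
Here n = 12, k = 3, so n − k + 1 = 10.
Given d = 3, check d ≤ 10: YES.
Slack = (n − k + 1) − d = 7.
The code is NOT MDS (slack = 7 > 0).
Description: the claimed parameters are [12, 3, 3]_2; such a code would be non-MDS.


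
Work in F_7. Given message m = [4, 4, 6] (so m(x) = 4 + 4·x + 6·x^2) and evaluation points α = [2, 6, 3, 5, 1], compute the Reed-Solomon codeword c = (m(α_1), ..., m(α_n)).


c = [1, 6, 0, 6, 0]

Message polynomial: m(x) = 4 + 4·x + 6·x^2 (mod 7).
For each evaluation point α_i, compute m(α_i) mod 7:
  α_1 = 2: Horner steps 6 → 2 → 1, so m(2) = 1.
  α_2 = 6: Horner steps 6 → 5 → 6, so m(6) = 6.
  α_3 = 3: Horner steps 6 → 1 → 0, so m(3) = 0.
  α_4 = 5: Horner steps 6 → 6 → 6, so m(5) = 6.
  α_5 = 1: Horner steps 6 → 3 → 0, so m(1) = 0.
Codeword c = [1, 6, 0, 6, 0] ∈ F_7^5.


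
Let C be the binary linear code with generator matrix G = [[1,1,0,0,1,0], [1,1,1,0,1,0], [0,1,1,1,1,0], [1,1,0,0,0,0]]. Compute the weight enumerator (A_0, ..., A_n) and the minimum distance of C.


Weight distribution: A_0 = 1, A_1 = 2, A_2 = 4, A_3 = 6, A_4 = 3. Minimum distance d = 1.

Enumerate all 2^4 = 16 messages m ∈ F_2^4.
For each, compute codeword c = mG in F_2^6, then tally its weight.
  m = 0000 → c = 000000, weight = 0.
  m = 1000 → c = 110010, weight = 3.
  m = 0100 → c = 111010, weight = 4.
  m = 1100 → c = 001000, weight = 1.
  m = 0010 → c = 011110, weight = 4.
  m = 1010 → c = 101100, weight = 3.
  m = 0110 → c = 100100, weight = 2.
  m = 1110 → c = 010110, weight = 3.
  m = 0001 → c = 110000, weight = 2.
  m = 1001 → c = 000010, weight = 1.
  m = 0101 → c = 001010, weight = 2.
  m = 1101 → c = 111000, weight = 3.
  m = 0011 → c = 101110, weight = 4.
  m = 1011 → c = 011100, weight = 3.
  m = 0111 → c = 010100, weight = 2.
  m = 1111 → c = 100110, weight = 3.
Tally weights:
  weight 0: 1 codewords.
  weight 1: 2 codewords.
  weight 2: 4 codewords.
  weight 3: 6 codewords.
  weight 4: 3 codewords.
Minimum distance d = smallest w > 0 with A_w > 0 = 1.
Sanity: Σ A_w = 16 = 2^4 = 16 ✓.


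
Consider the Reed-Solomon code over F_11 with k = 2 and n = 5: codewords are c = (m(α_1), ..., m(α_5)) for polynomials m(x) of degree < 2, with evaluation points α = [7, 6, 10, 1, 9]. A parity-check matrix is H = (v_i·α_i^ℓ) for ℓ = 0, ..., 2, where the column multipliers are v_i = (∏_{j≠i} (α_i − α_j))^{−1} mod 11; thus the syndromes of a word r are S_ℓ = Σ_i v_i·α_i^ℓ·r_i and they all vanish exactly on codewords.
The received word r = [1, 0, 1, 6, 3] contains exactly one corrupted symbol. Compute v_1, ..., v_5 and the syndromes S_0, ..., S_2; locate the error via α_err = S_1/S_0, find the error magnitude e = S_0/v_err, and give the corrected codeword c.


S = (7, 4, 7), error at position 3, error magnitude e = 8, c = [1, 0, 4, 6, 3].

Step 1: column multipliers v_i = (∏_{j≠i}(α_i − α_j))^{−1} mod 11.
  i = 1 (α = 7): (7−6)(7−10)(7−1)(7−9) = 1·(−3)·6·(−2) = 36 ≡ 3, so v_1 = 3^{−1} = 4 (mod 11).
  i = 2 (α = 6): (6−7)(6−10)(6−1)(6−9) = (−1)·(−4)·5·(−3) = −60 ≡ 6, so v_2 = 6^{−1} = 2 (mod 11).
  i = 3 (α = 10): (10−7)(10−6)(10−1)(10−9) = 3·4·9·1 = 108 ≡ 9, so v_3 = 9^{−1} = 5 (mod 11).
  i = 4 (α = 1): (1−7)(1−6)(1−10)(1−9) = (−6)·(−5)·(−9)·(−8) = 2160 ≡ 4, so v_4 = 4^{−1} = 3 (mod 11).
  i = 5 (α = 9): (9−7)(9−6)(9−10)(9−1) = 2·3·(−1)·8 = −48 ≡ 7, so v_5 = 7^{−1} = 8 (mod 11).
  v = [4, 2, 5, 3, 8].
Step 2: syndromes of r = [1, 0, 1, 6, 3] (all sums mod 11).
  S_0 = Σ v_i r_i = 4·1 + 2·0 + 5·1 + 3·6 + 8·3 = 51 ≡ 7.
  S_1 = Σ v_i α_i r_i = 4·7·1 + 2·6·0 + 5·10·1 + 3·1·6 + 8·9·3 = 312 ≡ 4.
  α_i^2 mod 11 = [5, 3, 1, 1, 4].
  S_2 = Σ v_i α_i^2 r_i = 4·5·1 + 2·3·0 + 5·1·1 + 3·1·6 + 8·4·3 = 139 ≡ 7.
  S = (7, 4, 7) ≠ 0, so r is not a codeword (an error is present).
Step 3: locate the error. For a single error e at position i, S_ℓ = v_i·e·α_i^ℓ, so α_err = S_1/S_0.
  S_0^{−1} = 7^{−1} = 8 (mod 11), so α_err = 4·8 = 32 ≡ 10 = α_3. Error position i = 3.
  Consistency check: S_2/S_1 = 7·3 = 21 ≡ 10 = α_err ✓ (single-error assumption holds).
Step 4: error magnitude e = S_0/v_3 = S_0·∏_{j≠3}(α_3 − α_j) = 7·9 = 63 ≡ 8 (mod 11).
Step 5: correct position 3: c_3 = r_3 − e = 1 − 8 ≡ 4 (mod 11). Hence c = [1, 0, 4, 6, 3].
  Check: interpolating c through the α_i gives m(x) = 5 + 1·x (degree < 2) with m(α_i) = c_i for every i, so c is indeed a codeword.


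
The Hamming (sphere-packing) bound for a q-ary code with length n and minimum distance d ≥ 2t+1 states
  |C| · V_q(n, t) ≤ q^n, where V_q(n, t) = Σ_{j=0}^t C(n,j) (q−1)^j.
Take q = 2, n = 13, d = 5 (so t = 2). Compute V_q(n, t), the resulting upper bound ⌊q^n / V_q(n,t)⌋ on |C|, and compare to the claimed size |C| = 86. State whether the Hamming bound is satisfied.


V_q(n, t) = 92, q^n = 8192, Hamming bound = 89, |C| = 86 ≤ bound (satisfied).

Step 1: Compute V_q(n, t) = Σ_{j=0}^2 C(n, j) (q−1)^j.
  j = 0: C(13,0)·(1)^0 = 1·1 = 1.
  j = 1: C(13,1)·(1)^1 = 13·1 = 13.
  j = 2: C(13,2)·(1)^2 = 78·1 = 78.
  V_q(n, t) = 1 + 13 + 78 = 92.
Step 2: q^n = 2^13 = 8192.
Step 3: Hamming bound ⌊q^n / V_q(n,t)⌋ = ⌊8192/92⌋ = 89.
Step 4: Compare |C| = 86 to 89: satisfied.
The claimed |C| lies below the Hamming bound.


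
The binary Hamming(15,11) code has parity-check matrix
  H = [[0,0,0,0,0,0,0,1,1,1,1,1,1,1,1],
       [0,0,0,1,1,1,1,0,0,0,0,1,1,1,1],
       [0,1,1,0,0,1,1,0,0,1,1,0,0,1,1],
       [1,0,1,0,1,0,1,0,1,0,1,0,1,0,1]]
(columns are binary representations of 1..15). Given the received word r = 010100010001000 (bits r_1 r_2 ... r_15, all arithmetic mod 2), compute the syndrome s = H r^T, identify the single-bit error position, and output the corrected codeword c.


s = (0, 0, 1, 0)^T, error position = 2, corrected codeword c = 000100010001000

Compute s = H r^T mod 2 one row at a time:
  s_1 = 1 + 0 + 0 + 0 + 1 + 0 + 0 + 0 = 2 ≡ 0 (mod 2).
  s_2 = 1 + 0 + 0 + 0 + 1 + 0 + 0 + 0 = 2 ≡ 0 (mod 2).
  s_3 = 1 + 0 + 0 + 0 + 0 + 0 + 0 + 0 = 1 ≡ 1 (mod 2).
  s_4 = 0 + 0 + 0 + 0 + 0 + 0 + 0 + 0 = 0 ≡ 0 (mod 2).
s = (0, 0, 1, 0)^T — this equals column 2 of H (binary 0010), so error is at position 2.
Correct: flip bit 2 of r = 010100010001000 to get c = 000100010001000.


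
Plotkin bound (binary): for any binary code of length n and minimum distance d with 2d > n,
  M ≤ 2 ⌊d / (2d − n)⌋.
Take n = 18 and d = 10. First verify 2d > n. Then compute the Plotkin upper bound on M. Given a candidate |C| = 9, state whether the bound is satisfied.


Plotkin bound M ≤ 10; given |C| = 9 ≤ bound (satisfied).

Check applicability: 2d = 20, n = 18.
2d − n = 2 > 0, so Plotkin applies.
Compute d/(2d−n) = 10/2 ≈ 5.0000.
⌊d/(2d−n)⌋ = 5.
Plotkin bound: M ≤ 2·5 = 10.
Given |C| = 9, check: satisfied.
This |C| is below the Plotkin bound.


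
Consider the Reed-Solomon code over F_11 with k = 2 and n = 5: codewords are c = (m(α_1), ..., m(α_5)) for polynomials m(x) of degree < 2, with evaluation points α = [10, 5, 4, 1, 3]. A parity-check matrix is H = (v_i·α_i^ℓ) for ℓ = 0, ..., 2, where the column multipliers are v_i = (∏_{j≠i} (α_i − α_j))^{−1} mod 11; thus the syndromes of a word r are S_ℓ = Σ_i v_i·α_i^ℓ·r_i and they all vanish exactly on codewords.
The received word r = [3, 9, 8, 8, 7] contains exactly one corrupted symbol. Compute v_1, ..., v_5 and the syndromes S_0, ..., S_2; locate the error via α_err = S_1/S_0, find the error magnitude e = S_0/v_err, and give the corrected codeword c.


S = (2, 2, 2), error at position 4, error magnitude e = 3, c = [3, 9, 8, 5, 7].

Step 1: column multipliers v_i = (∏_{j≠i}(α_i − α_j))^{−1} mod 11.
  i = 1 (α = 10): (10−5)(10−4)(10−1)(10−3) = 5·6·9·7 = 1890 ≡ 9, so v_1 = 9^{−1} = 5 (mod 11).
  i = 2 (α = 5): (5−10)(5−4)(5−1)(5−3) = (−5)·1·4·2 = −40 ≡ 4, so v_2 = 4^{−1} = 3 (mod 11).
  i = 3 (α = 4): (4−10)(4−5)(4−1)(4−3) = (−6)·(−1)·3·1 = 18 ≡ 7, so v_3 = 7^{−1} = 8 (mod 11).
  i = 4 (α = 1): (1−10)(1−5)(1−4)(1−3) = (−9)·(−4)·(−3)·(−2) = 216 ≡ 7, so v_4 = 7^{−1} = 8 (mod 11).
  i = 5 (α = 3): (3−10)(3−5)(3−4)(3−1) = (−7)·(−2)·(−1)·2 = −28 ≡ 5, so v_5 = 5^{−1} = 9 (mod 11).
  v = [5, 3, 8, 8, 9].
Step 2: syndromes of r = [3, 9, 8, 8, 7] (all sums mod 11).
  S_0 = Σ v_i r_i = 5·3 + 3·9 + 8·8 + 8·8 + 9·7 = 233 ≡ 2.
  S_1 = Σ v_i α_i r_i = 5·10·3 + 3·5·9 + 8·4·8 + 8·1·8 + 9·3·7 = 794 ≡ 2.
  α_i^2 mod 11 = [1, 3, 5, 1, 9].
  S_2 = Σ v_i α_i^2 r_i = 5·1·3 + 3·3·9 + 8·5·8 + 8·1·8 + 9·9·7 = 1047 ≡ 2.
  S = (2, 2, 2) ≠ 0, so r is not a codeword (an error is present).
Step 3: locate the error. For a single error e at position i, S_ℓ = v_i·e·α_i^ℓ, so α_err = S_1/S_0.
  S_0^{−1} = 2^{−1} = 6 (mod 11), so α_err = 2·6 = 12 ≡ 1 = α_4. Error position i = 4.
  Consistency check: S_2/S_1 = 2·6 = 12 ≡ 1 = α_err ✓ (single-error assumption holds).
Step 4: error magnitude e = S_0/v_4 = S_0·∏_{j≠4}(α_4 − α_j) = 2·7 = 14 ≡ 3 (mod 11).
Step 5: correct position 4: c_4 = r_4 − e = 8 − 3 ≡ 5 (mod 11). Hence c = [3, 9, 8, 5, 7].
  Check: interpolating c through the α_i gives m(x) = 4 + 1·x (degree < 2) with m(α_i) = c_i for every i, so c is indeed a codeword.


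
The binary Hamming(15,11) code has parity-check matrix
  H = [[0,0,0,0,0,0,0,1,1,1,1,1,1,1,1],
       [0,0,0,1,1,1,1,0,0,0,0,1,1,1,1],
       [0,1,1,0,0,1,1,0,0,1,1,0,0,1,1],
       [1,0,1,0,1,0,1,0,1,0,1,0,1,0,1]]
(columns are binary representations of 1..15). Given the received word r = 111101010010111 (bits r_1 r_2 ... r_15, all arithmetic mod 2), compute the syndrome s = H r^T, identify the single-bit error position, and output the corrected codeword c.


s = (1, 1, 0, 1)^T, error position = 13, corrected codeword c = 111101010010011

Compute s = H r^T mod 2 one row at a time:
  s_1 = 1 + 0 + 0 + 1 + 0 + 1 + 1 + 1 = 5 ≡ 1 (mod 2).
  s_2 = 1 + 0 + 1 + 0 + 0 + 1 + 1 + 1 = 5 ≡ 1 (mod 2).
  s_3 = 1 + 1 + 1 + 0 + 0 + 1 + 1 + 1 = 6 ≡ 0 (mod 2).
  s_4 = 1 + 1 + 0 + 0 + 0 + 1 + 1 + 1 = 5 ≡ 1 (mod 2).
s = (1, 1, 0, 1)^T — this equals column 13 of H (binary 1101), so error is at position 13.
Correct: flip bit 13 of r = 111101010010111 to get c = 111101010010011.


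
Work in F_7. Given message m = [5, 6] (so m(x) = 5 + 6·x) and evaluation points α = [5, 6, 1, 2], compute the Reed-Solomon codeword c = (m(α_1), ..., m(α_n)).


c = [0, 6, 4, 3]

Message polynomial: m(x) = 5 + 6·x (mod 7).
For each evaluation point α_i, compute m(α_i) mod 7:
  α_1 = 5: Horner steps 6 → 0, so m(5) = 0.
  α_2 = 6: Horner steps 6 → 6, so m(6) = 6.
  α_3 = 1: Horner steps 6 → 4, so m(1) = 4.
  α_4 = 2: Horner steps 6 → 3, so m(2) = 3.
Codeword c = [0, 6, 4, 3] ∈ F_7^4.


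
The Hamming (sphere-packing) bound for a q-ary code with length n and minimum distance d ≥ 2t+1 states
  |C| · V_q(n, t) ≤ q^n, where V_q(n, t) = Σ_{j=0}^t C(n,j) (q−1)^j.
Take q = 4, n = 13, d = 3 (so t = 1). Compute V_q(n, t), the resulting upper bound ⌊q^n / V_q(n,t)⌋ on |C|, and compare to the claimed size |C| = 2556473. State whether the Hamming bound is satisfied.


V_q(n, t) = 40, q^n = 67108864, Hamming bound = 1677721, |C| = 2556473 > bound (violated).

Step 1: Compute V_q(n, t) = Σ_{j=0}^1 C(n, j) (q−1)^j.
  j = 0: C(13,0)·(3)^0 = 1·1 = 1.
  j = 1: C(13,1)·(3)^1 = 13·3 = 39.
  V_q(n, t) = 1 + 39 = 40.
Step 2: q^n = 4^13 = 67108864.
Step 3: Hamming bound ⌊q^n / V_q(n,t)⌋ = ⌊67108864/40⌋ = 1677721.
Step 4: Compare |C| = 2556473 to 1677721: violated.
The claimed |C| lies above the Hamming bound, so no 4-ary code of length 13 with d ≥ 3 can have 2556473 codewords.


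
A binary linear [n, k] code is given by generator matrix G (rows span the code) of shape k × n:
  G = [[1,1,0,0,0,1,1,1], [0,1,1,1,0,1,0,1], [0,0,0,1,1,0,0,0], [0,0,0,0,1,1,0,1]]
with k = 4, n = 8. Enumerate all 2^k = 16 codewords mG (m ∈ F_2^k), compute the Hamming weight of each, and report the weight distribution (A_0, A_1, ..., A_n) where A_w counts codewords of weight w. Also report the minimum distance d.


Weight distribution: A_0 = 1, A_2 = 2, A_3 = 2, A_4 = 5, A_5 = 4, A_7 = 2. Minimum distance d = 2.

Enumerate all 2^4 = 16 messages m ∈ F_2^4.
For each, compute codeword c = mG in F_2^8, then tally its weight.
  m = 0000 → c = 00000000, weight = 0.
  m = 1000 → c = 11000111, weight = 5.
  m = 0100 → c = 01110101, weight = 5.
  m = 1100 → c = 10110010, weight = 4.
  m = 0010 → c = 00011000, weight = 2.
  m = 1010 → c = 11011111, weight = 7.
  m = 0110 → c = 01101101, weight = 5.
  m = 1110 → c = 10101010, weight = 4.
  m = 0001 → c = 00001101, weight = 3.
  m = 1001 → c = 11001010, weight = 4.
  m = 0101 → c = 01111000, weight = 4.
  m = 1101 → c = 10111111, weight = 7.
  m = 0011 → c = 00010101, weight = 3.
  m = 1011 → c = 11010010, weight = 4.
  m = 0111 → c = 01100000, weight = 2.
  m = 1111 → c = 10100111, weight = 5.
Tally weights:
  weight 0: 1 codewords.
  weight 2: 2 codewords.
  weight 3: 2 codewords.
  weight 4: 5 codewords.
  weight 5: 4 codewords.
  weight 7: 2 codewords.
Minimum distance d = smallest w > 0 with A_w > 0 = 2.
Sanity: Σ A_w = 16 = 2^4 = 16 ✓.


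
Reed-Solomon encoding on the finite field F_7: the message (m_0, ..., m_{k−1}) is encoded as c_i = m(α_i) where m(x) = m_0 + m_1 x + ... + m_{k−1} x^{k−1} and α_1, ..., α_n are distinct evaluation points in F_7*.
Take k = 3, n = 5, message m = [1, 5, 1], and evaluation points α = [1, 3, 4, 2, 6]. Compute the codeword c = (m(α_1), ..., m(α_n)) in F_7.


c = [0, 4, 2, 1, 4]

Message polynomial: m(x) = 1 + 5·x + 1·x^2 (mod 7).
For each evaluation point α_i, compute m(α_i) mod 7:
  α_1 = 1: Horner steps 1 → 6 → 0, so m(1) = 0.
  α_2 = 3: Horner steps 1 → 1 → 4, so m(3) = 4.
  α_3 = 4: Horner steps 1 → 2 → 2, so m(4) = 2.
  α_4 = 2: Horner steps 1 → 0 → 1, so m(2) = 1.
  α_5 = 6: Horner steps 1 → 4 → 4, so m(6) = 4.
Codeword c = [0, 4, 2, 1, 4] ∈ F_7^5.


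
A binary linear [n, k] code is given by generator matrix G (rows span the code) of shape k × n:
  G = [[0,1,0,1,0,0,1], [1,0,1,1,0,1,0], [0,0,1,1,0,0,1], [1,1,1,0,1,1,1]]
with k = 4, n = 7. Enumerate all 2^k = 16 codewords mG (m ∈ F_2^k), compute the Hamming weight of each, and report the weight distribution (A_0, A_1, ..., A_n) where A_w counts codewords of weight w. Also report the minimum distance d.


Weight distribution: A_0 = 1, A_1 = 1, A_2 = 1, A_3 = 4, A_4 = 5, A_5 = 3, A_6 = 1. Minimum distance d = 1.

Enumerate all 2^4 = 16 messages m ∈ F_2^4.
For each, compute codeword c = mG in F_2^7, then tally its weight.
  m = 0000 → c = 0000000, weight = 0.
  m = 1000 → c = 0101001, weight = 3.
  m = 0100 → c = 1011010, weight = 4.
  m = 1100 → c = 1110011, weight = 5.
  m = 0010 → c = 0011001, weight = 3.
  m = 1010 → c = 0110000, weight = 2.
  m = 0110 → c = 1000011, weight = 3.
  m = 1110 → c = 1101010, weight = 4.
  m = 0001 → c = 1110111, weight = 6.
  m = 1001 → c = 1011110, weight = 5.
  m = 0101 → c = 0101101, weight = 4.
  m = 1101 → c = 0000100, weight = 1.
  m = 0011 → c = 1101110, weight = 5.
  m = 1011 → c = 1000111, weight = 4.
  m = 0111 → c = 0110100, weight = 3.
  m = 1111 → c = 0011101, weight = 4.
Tally weights:
  weight 0: 1 codewords.
  weight 1: 1 codewords.
  weight 2: 1 codewords.
  weight 3: 4 codewords.
  weight 4: 5 codewords.
  weight 5: 3 codewords.
  weight 6: 1 codewords.
Minimum distance d = smallest w > 0 with A_w > 0 = 1.
Sanity: Σ A_w = 16 = 2^4 = 16 ✓.


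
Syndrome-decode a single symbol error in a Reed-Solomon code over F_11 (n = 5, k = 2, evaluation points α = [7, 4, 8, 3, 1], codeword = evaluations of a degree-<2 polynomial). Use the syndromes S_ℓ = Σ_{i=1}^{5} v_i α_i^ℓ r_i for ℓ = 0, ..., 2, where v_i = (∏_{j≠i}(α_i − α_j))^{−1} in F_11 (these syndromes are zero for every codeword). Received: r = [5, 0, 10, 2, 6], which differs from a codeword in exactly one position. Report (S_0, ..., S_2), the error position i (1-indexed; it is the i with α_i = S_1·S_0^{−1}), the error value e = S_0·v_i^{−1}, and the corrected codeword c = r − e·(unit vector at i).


S = (5, 7, 1), error at position 3, error magnitude e = 7, c = [5, 0, 3, 2, 6].

Step 1: column multipliers v_i = (∏_{j≠i}(α_i − α_j))^{−1} mod 11.
  i = 1 (α = 7): (7−4)(7−8)(7−3)(7−1) = 3·(−1)·4·6 = −72 ≡ 5, so v_1 = 5^{−1} = 9 (mod 11).
  i = 2 (α = 4): (4−7)(4−8)(4−3)(4−1) = (−3)·(−4)·1·3 = 36 ≡ 3, so v_2 = 3^{−1} = 4 (mod 11).
  i = 3 (α = 8): (8−7)(8−4)(8−3)(8−1) = 1·4·5·7 = 140 ≡ 8, so v_3 = 8^{−1} = 7 (mod 11).
  i = 4 (α = 3): (3−7)(3−4)(3−8)(3−1) = (−4)·(−1)·(−5)·2 = −40 ≡ 4, so v_4 = 4^{−1} = 3 (mod 11).
  i = 5 (α = 1): (1−7)(1−4)(1−8)(1−3) = (−6)·(−3)·(−7)·(−2) = 252 ≡ 10, so v_5 = 10^{−1} = 10 (mod 11).
  v = [9, 4, 7, 3, 10].
Step 2: syndromes of r = [5, 0, 10, 2, 6] (all sums mod 11).
  S_0 = Σ v_i r_i = 9·5 + 4·0 + 7·10 + 3·2 + 10·6 = 181 ≡ 5.
  S_1 = Σ v_i α_i r_i = 9·7·5 + 4·4·0 + 7·8·10 + 3·3·2 + 10·1·6 = 953 ≡ 7.
  α_i^2 mod 11 = [5, 5, 9, 9, 1].
  S_2 = Σ v_i α_i^2 r_i = 9·5·5 + 4·5·0 + 7·9·10 + 3·9·2 + 10·1·6 = 969 ≡ 1.
  S = (5, 7, 1) ≠ 0, so r is not a codeword (an error is present).
Step 3: locate the error. For a single error e at position i, S_ℓ = v_i·e·α_i^ℓ, so α_err = S_1/S_0.
  S_0^{−1} = 5^{−1} = 9 (mod 11), so α_err = 7·9 = 63 ≡ 8 = α_3. Error position i = 3.
  Consistency check: S_2/S_1 = 1·8 = 8 ≡ 8 = α_err ✓ (single-error assumption holds).
Step 4: error magnitude e = S_0/v_3 = S_0·∏_{j≠3}(α_3 − α_j) = 5·8 = 40 ≡ 7 (mod 11).
Step 5: correct position 3: c_3 = r_3 − e = 10 − 7 ≡ 3 (mod 11). Hence c = [5, 0, 3, 2, 6].
  Check: interpolating c through the α_i gives m(x) = 8 + 9·x (degree < 2) with m(α_i) = c_i for every i, so c is indeed a codeword.
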